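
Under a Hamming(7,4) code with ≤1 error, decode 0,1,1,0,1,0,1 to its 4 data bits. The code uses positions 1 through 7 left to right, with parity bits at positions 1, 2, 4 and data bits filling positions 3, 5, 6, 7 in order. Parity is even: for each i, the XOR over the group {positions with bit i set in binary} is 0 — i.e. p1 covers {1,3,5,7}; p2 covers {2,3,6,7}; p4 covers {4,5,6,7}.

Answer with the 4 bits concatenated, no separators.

0101

s1 (pos 1,3,5,7): 0⊕1⊕1⊕1 = 1
s2 (pos 2,3,6,7): 1⊕1⊕0⊕1 = 1
s4 (pos 4,5,6,7): 0⊕1⊕0⊕1 = 0
Syndrome s4…s1 = 011 → error at position 3.
Flip position 3: 0110101 → 0100101
Read data bits from positions 3,5,6,7: 0101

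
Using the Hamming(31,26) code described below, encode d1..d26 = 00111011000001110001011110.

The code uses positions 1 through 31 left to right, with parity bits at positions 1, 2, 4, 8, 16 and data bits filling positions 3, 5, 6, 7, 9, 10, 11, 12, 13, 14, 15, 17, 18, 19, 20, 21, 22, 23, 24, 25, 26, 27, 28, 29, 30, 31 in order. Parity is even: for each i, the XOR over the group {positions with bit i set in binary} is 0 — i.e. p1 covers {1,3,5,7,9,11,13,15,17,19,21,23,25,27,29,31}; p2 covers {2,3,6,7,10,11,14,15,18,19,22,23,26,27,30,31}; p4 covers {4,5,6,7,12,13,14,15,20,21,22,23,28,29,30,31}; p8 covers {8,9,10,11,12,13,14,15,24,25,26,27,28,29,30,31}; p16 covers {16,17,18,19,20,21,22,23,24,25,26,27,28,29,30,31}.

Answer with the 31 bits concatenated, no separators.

Place data at non-parity positions: p1 p2 0 p4 0 1 1 p8 1 0 1 1 0 0 0 p16 0 0 1 1 1 0 0 0 1 0 1 1 1 1 0
p1 (pos 1,3,5,7,9,11,13,15,17,19,21,23,25,27,29,31): XOR of data positions = 0⊕0⊕1⊕1⊕1⊕0⊕0⊕0⊕1⊕1⊕0⊕1⊕1⊕1⊕0 = 0
p2 (pos 2,3,6,7,10,11,14,15,18,19,22,23,26,27,30,31): XOR of data positions = 0⊕1⊕1⊕0⊕1⊕0⊕0⊕0⊕1⊕0⊕0⊕0⊕1⊕1⊕0 = 0
p4 (pos 4,5,6,7,12,13,14,15,20,21,22,23,28,29,30,31): XOR of data positions = 0⊕1⊕1⊕1⊕0⊕0⊕0⊕1⊕1⊕0⊕0⊕1⊕1⊕1⊕0 = 0
p8 (pos 8,9,10,11,12,13,14,15,24,25,26,27,28,29,30,31): XOR of data positions = 1⊕0⊕1⊕1⊕0⊕0⊕0⊕0⊕1⊕0⊕1⊕1⊕1⊕1⊕0 = 0
p16 (pos 16,17,18,19,20,21,22,23,24,25,26,27,28,29,30,31): XOR of data positions = 0⊕0⊕1⊕1⊕1⊕0⊕0⊕0⊕1⊕0⊕1⊕1⊕1⊕1⊕0 = 0
Codeword: 0000011010110000001110001011110

0000011010110000001110001011110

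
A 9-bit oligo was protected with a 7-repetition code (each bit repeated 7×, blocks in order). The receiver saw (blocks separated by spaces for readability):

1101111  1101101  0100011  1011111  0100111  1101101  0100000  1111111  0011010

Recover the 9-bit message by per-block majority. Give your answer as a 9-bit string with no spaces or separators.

Block 1 (1101111): 6 ones → 1
Block 2 (1101101): 5 ones → 1
Block 3 (0100011): 3 ones → 0
Block 4 (1011111): 6 ones → 1
Block 5 (0100111): 4 ones → 1
Block 6 (1101101): 5 ones → 1
Block 7 (0100000): 1 one → 0
Block 8 (1111111): 7 ones → 1
Block 9 (0011010): 3 ones → 0

110111010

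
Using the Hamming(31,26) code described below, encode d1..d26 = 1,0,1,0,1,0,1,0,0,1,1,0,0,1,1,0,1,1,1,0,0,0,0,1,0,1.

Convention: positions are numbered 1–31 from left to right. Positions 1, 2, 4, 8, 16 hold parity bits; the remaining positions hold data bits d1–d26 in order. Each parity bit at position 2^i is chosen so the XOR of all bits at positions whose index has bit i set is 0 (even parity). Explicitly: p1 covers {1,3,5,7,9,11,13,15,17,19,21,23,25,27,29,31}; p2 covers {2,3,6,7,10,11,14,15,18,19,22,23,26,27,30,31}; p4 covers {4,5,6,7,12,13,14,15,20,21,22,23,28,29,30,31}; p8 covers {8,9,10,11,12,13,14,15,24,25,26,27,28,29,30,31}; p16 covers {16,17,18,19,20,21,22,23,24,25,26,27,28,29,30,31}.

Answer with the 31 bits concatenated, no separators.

Place data at non-parity positions: p1 p2 1 p4 0 1 0 p8 1 0 1 0 0 1 1 p16 0 0 1 1 0 1 1 1 0 0 0 0 1 0 1
p1 (pos 1,3,5,7,9,11,13,15,17,19,21,23,25,27,29,31): XOR of data positions = 1⊕0⊕0⊕1⊕1⊕0⊕1⊕0⊕1⊕0⊕1⊕0⊕0⊕1⊕1 = 0
p2 (pos 2,3,6,7,10,11,14,15,18,19,22,23,26,27,30,31): XOR of data positions = 1⊕1⊕0⊕0⊕1⊕1⊕1⊕0⊕1⊕1⊕1⊕0⊕0⊕0⊕1 = 1
p4 (pos 4,5,6,7,12,13,14,15,20,21,22,23,28,29,30,31): XOR of data positions = 0⊕1⊕0⊕0⊕0⊕1⊕1⊕1⊕0⊕1⊕1⊕0⊕1⊕0⊕1 = 0
p8 (pos 8,9,10,11,12,13,14,15,24,25,26,27,28,29,30,31): XOR of data positions = 1⊕0⊕1⊕0⊕0⊕1⊕1⊕1⊕0⊕0⊕0⊕0⊕1⊕0⊕1 = 1
p16 (pos 16,17,18,19,20,21,22,23,24,25,26,27,28,29,30,31): XOR of data positions = 0⊕0⊕1⊕1⊕0⊕1⊕1⊕1⊕0⊕0⊕0⊕0⊕1⊕0⊕1 = 1
Codeword: 0110010110100111001101110000101

0110010110100111001101110000101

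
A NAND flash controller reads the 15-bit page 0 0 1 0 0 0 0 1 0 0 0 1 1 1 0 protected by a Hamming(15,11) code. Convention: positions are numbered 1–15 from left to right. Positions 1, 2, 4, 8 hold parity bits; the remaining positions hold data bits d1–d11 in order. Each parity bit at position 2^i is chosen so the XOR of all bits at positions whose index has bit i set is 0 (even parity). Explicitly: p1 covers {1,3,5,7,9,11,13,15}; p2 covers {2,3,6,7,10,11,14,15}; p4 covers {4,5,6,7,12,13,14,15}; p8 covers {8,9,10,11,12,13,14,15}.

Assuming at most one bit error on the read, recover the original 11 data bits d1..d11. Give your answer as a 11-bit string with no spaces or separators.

10000001110

s1 (pos 1,3,5,7,9,11,13,15): 0⊕1⊕0⊕0⊕0⊕0⊕1⊕0 = 0
s2 (pos 2,3,6,7,10,11,14,15): 0⊕1⊕0⊕0⊕0⊕0⊕1⊕0 = 0
s4 (pos 4,5,6,7,12,13,14,15): 0⊕0⊕0⊕0⊕1⊕1⊕1⊕0 = 1
s8 (pos 8,9,10,11,12,13,14,15): 1⊕0⊕0⊕0⊕1⊕1⊕1⊕0 = 0
Syndrome s8…s1 = 0100 → error at position 4.
Flip position 4: 001000010001110 → 001100010001110
Read data bits from positions 3,5,6,7,9,10,11,12,13,14,15: 10000001110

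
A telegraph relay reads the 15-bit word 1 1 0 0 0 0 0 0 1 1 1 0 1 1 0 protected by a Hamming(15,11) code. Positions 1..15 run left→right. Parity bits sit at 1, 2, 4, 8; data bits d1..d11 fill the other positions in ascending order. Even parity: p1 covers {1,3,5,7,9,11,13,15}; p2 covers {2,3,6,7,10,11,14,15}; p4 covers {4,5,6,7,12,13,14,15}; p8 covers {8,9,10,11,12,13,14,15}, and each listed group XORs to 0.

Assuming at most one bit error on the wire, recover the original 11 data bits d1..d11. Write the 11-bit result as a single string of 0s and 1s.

00001110110

s1 (pos 1,3,5,7,9,11,13,15): 1⊕0⊕0⊕0⊕1⊕1⊕1⊕0 = 0
s2 (pos 2,3,6,7,10,11,14,15): 1⊕0⊕0⊕0⊕1⊕1⊕1⊕0 = 0
s4 (pos 4,5,6,7,12,13,14,15): 0⊕0⊕0⊕0⊕0⊕1⊕1⊕0 = 0
s8 (pos 8,9,10,11,12,13,14,15): 0⊕1⊕1⊕1⊕0⊕1⊕1⊕0 = 1
Syndrome s8…s1 = 1000 → error at position 8.
Flip position 8: 110000001110110 → 110000011110110
Read data bits from positions 3,5,6,7,9,10,11,12,13,14,15: 00001110110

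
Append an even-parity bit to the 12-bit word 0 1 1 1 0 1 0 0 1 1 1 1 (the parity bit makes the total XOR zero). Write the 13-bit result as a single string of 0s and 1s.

XOR of the 12 data bits: 0⊕1⊕1⊕1⊕0⊕1⊕0⊕0⊕1⊕1⊕1⊕1 = 0
Parity bit = 0 (so all 13 bits XOR to 0).

0111010011110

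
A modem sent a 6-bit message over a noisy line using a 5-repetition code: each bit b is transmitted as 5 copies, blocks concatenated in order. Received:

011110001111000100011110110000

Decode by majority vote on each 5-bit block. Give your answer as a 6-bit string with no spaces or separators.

Block 1 (01111): 4 ones → 1
Block 2 (00011): 2 ones → 0
Block 3 (11000): 2 ones → 0
Block 4 (10001): 2 ones → 0
Block 5 (11101): 4 ones → 1
Block 6 (10000): 1 one → 0

100010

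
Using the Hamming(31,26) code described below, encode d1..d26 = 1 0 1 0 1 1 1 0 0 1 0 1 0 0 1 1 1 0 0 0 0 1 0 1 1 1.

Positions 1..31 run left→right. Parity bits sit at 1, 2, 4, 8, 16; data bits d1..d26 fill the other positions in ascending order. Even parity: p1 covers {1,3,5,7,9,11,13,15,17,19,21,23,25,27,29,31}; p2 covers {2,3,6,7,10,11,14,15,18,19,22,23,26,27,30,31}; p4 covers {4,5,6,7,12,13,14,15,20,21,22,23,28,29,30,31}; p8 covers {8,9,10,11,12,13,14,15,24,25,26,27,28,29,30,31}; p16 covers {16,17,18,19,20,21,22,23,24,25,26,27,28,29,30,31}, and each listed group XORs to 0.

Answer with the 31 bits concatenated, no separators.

0110010011100100100111000010111

Place data at non-parity positions: p1 p2 1 p4 0 1 0 p8 1 1 1 0 0 1 0 p16 1 0 0 1 1 1 0 0 0 0 1 0 1 1 1
p1 (pos 1,3,5,7,9,11,13,15,17,19,21,23,25,27,29,31): XOR of data positions = 1⊕0⊕0⊕1⊕1⊕0⊕0⊕1⊕0⊕1⊕0⊕0⊕1⊕1⊕1 = 0
p2 (pos 2,3,6,7,10,11,14,15,18,19,22,23,26,27,30,31): XOR of data positions = 1⊕1⊕0⊕1⊕1⊕1⊕0⊕0⊕0⊕1⊕0⊕0⊕1⊕1⊕1 = 1
p4 (pos 4,5,6,7,12,13,14,15,20,21,22,23,28,29,30,31): XOR of data positions = 0⊕1⊕0⊕0⊕0⊕1⊕0⊕1⊕1⊕1⊕0⊕0⊕1⊕1⊕1 = 0
p8 (pos 8,9,10,11,12,13,14,15,24,25,26,27,28,29,30,31): XOR of data positions = 1⊕1⊕1⊕0⊕0⊕1⊕0⊕0⊕0⊕0⊕1⊕0⊕1⊕1⊕1 = 0
p16 (pos 16,17,18,19,20,21,22,23,24,25,26,27,28,29,30,31): XOR of data positions = 1⊕0⊕0⊕1⊕1⊕1⊕0⊕0⊕0⊕0⊕1⊕0⊕1⊕1⊕1 = 0
Codeword: 0110010011100100100111000010111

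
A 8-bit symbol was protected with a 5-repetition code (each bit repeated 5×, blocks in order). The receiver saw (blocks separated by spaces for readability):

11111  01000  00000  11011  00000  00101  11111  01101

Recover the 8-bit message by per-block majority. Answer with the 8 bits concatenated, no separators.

Block 1 (11111): 5 ones → 1
Block 2 (01000): 1 one → 0
Block 3 (00000): 0 ones → 0
Block 4 (11011): 4 ones → 1
Block 5 (00000): 0 ones → 0
Block 6 (00101): 2 ones → 0
Block 7 (11111): 5 ones → 1
Block 8 (01101): 3 ones → 1

10010011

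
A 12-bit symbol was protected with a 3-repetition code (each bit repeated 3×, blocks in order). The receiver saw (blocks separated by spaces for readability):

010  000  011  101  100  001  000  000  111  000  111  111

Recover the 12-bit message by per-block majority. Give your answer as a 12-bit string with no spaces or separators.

Block 1 (010): 1 one → 0
Block 2 (000): 0 ones → 0
Block 3 (011): 2 ones → 1
Block 4 (101): 2 ones → 1
Block 5 (100): 1 one → 0
Block 6 (001): 1 one → 0
Block 7 (000): 0 ones → 0
Block 8 (000): 0 ones → 0
Block 9 (111): 3 ones → 1
Block 10 (000): 0 ones → 0
Block 11 (111): 3 ones → 1
Block 12 (111): 3 ones → 1

001100001011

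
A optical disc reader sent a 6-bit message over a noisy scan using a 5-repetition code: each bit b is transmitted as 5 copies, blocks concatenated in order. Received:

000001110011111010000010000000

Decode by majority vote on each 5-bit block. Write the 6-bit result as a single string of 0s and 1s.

Block 1 (00000): 0 ones → 0
Block 2 (11100): 3 ones → 1
Block 3 (11111): 5 ones → 1
Block 4 (01000): 1 one → 0
Block 5 (00100): 1 one → 0
Block 6 (00000): 0 ones → 0

011000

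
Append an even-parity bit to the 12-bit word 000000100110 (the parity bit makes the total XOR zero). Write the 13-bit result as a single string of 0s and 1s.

0000001001101

XOR of the 12 data bits: 0⊕0⊕0⊕0⊕0⊕0⊕1⊕0⊕0⊕1⊕1⊕0 = 1
Parity bit = 1 (so all 13 bits XOR to 0).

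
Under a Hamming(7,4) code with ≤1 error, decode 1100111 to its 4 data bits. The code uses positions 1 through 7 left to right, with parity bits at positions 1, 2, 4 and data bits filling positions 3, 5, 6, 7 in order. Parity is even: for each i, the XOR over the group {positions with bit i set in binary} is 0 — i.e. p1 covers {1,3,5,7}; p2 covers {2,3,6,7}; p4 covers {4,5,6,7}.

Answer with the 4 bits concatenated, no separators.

0110

s1 (pos 1,3,5,7): 1⊕0⊕1⊕1 = 1
s2 (pos 2,3,6,7): 1⊕0⊕1⊕1 = 1
s4 (pos 4,5,6,7): 0⊕1⊕1⊕1 = 1
Syndrome s4…s1 = 111 → error at position 7.
Flip position 7: 1100111 → 1100110
Read data bits from positions 3,5,6,7: 0110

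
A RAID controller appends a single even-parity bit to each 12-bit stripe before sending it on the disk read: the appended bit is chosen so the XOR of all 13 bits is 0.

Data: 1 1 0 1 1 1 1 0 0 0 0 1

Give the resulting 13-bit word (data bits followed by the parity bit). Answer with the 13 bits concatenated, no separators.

1101111000011

XOR of the 12 data bits: 1⊕1⊕0⊕1⊕1⊕1⊕1⊕0⊕0⊕0⊕0⊕1 = 1
Parity bit = 1 (so all 13 bits XOR to 0).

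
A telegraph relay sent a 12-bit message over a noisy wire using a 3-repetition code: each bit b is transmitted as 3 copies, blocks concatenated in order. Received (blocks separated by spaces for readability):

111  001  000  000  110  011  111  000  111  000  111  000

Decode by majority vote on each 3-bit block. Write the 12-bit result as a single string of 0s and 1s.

Block 1 (111): 3 ones → 1
Block 2 (001): 1 one → 0
Block 3 (000): 0 ones → 0
Block 4 (000): 0 ones → 0
Block 5 (110): 2 ones → 1
Block 6 (011): 2 ones → 1
Block 7 (111): 3 ones → 1
Block 8 (000): 0 ones → 0
Block 9 (111): 3 ones → 1
Block 10 (000): 0 ones → 0
Block 11 (111): 3 ones → 1
Block 12 (000): 0 ones → 0

100011101010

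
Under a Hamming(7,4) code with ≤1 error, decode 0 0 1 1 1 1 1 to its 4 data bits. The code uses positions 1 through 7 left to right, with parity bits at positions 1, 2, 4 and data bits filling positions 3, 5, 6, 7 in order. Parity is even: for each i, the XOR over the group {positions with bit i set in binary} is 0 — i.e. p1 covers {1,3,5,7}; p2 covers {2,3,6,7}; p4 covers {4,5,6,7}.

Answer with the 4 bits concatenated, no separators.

0111

s1 (pos 1,3,5,7): 0⊕1⊕1⊕1 = 1
s2 (pos 2,3,6,7): 0⊕1⊕1⊕1 = 1
s4 (pos 4,5,6,7): 1⊕1⊕1⊕1 = 0
Syndrome s4…s1 = 011 → error at position 3.
Flip position 3: 0011111 → 0001111
Read data bits from positions 3,5,6,7: 0111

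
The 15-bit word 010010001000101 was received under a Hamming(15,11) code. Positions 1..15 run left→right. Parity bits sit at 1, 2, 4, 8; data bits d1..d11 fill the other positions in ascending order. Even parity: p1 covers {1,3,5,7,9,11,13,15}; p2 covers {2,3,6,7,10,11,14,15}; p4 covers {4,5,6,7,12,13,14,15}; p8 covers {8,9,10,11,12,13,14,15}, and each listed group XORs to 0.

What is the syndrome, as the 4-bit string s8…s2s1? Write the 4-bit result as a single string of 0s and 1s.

s1 (pos 1,3,5,7,9,11,13,15): 0⊕0⊕1⊕0⊕1⊕0⊕1⊕1 = 0
s2 (pos 2,3,6,7,10,11,14,15): 1⊕0⊕0⊕0⊕0⊕0⊕0⊕1 = 0
s4 (pos 4,5,6,7,12,13,14,15): 0⊕1⊕0⊕0⊕0⊕1⊕0⊕1 = 1
s8 (pos 8,9,10,11,12,13,14,15): 0⊕1⊕0⊕0⊕0⊕1⊕0⊕1 = 1
Syndrome s8…s1 = 1100 → error at position 12.

1100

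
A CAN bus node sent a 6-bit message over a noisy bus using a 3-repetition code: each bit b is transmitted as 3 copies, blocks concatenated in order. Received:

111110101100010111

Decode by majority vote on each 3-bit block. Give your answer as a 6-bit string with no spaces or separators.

Block 1 (111): 3 ones → 1
Block 2 (110): 2 ones → 1
Block 3 (101): 2 ones → 1
Block 4 (100): 1 one → 0
Block 5 (010): 1 one → 0
Block 6 (111): 3 ones → 1

111001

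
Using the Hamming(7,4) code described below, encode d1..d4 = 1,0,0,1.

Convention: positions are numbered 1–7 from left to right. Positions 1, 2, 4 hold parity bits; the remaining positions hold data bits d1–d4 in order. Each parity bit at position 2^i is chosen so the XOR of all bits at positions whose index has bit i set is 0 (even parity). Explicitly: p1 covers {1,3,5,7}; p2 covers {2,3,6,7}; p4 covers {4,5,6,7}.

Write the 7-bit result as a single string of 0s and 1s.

0011001

Place data at non-parity positions: p1 p2 1 p4 0 0 1
p1 (pos 1,3,5,7): XOR of data positions = 1⊕0⊕1 = 0
p2 (pos 2,3,6,7): XOR of data positions = 1⊕0⊕1 = 0
p4 (pos 4,5,6,7): XOR of data positions = 0⊕0⊕1 = 1
Codeword: 0011001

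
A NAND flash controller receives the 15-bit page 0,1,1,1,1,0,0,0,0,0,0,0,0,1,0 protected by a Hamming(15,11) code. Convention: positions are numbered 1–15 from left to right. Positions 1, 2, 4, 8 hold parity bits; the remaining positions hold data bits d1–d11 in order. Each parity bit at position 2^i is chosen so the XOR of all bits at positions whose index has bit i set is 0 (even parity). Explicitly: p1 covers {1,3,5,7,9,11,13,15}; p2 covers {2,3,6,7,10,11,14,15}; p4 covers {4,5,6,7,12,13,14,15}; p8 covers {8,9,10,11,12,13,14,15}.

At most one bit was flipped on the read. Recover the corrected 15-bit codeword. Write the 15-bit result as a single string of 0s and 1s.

011110000000000

s1 (pos 1,3,5,7,9,11,13,15): 0⊕1⊕1⊕0⊕0⊕0⊕0⊕0 = 0
s2 (pos 2,3,6,7,10,11,14,15): 1⊕1⊕0⊕0⊕0⊕0⊕1⊕0 = 1
s4 (pos 4,5,6,7,12,13,14,15): 1⊕1⊕0⊕0⊕0⊕0⊕1⊕0 = 1
s8 (pos 8,9,10,11,12,13,14,15): 0⊕0⊕0⊕0⊕0⊕0⊕1⊕0 = 1
Syndrome s8…s1 = 1110 → error at position 14.
Flip position 14: 011110000000010 → 011110000000000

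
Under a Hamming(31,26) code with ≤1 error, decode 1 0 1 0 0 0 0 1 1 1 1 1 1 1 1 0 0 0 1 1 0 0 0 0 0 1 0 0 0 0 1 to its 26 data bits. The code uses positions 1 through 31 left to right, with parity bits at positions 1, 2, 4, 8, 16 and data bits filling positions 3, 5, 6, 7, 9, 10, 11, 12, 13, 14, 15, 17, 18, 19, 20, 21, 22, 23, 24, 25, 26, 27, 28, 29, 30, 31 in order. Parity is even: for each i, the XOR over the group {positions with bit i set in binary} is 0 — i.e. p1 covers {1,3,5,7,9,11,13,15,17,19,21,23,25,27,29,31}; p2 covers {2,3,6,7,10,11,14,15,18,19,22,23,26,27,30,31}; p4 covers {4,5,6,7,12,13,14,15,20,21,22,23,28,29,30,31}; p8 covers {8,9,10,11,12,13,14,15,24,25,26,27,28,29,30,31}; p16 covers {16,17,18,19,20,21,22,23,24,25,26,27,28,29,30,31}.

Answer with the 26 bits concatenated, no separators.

10001111111001100000100001

s1 (pos 1,3,5,7,9,11,13,15,17,19,21,23,25,27,29,31): 1⊕1⊕0⊕0⊕1⊕1⊕1⊕1⊕0⊕1⊕0⊕0⊕0⊕0⊕0⊕1 = 0
s2 (pos 2,3,6,7,10,11,14,15,18,19,22,23,26,27,30,31): 0⊕1⊕0⊕0⊕1⊕1⊕1⊕1⊕0⊕1⊕0⊕0⊕1⊕0⊕0⊕1 = 0
s4 (pos 4,5,6,7,12,13,14,15,20,21,22,23,28,29,30,31): 0⊕0⊕0⊕0⊕1⊕1⊕1⊕1⊕1⊕0⊕0⊕0⊕0⊕0⊕0⊕1 = 0
s8 (pos 8,9,10,11,12,13,14,15,24,25,26,27,28,29,30,31): 1⊕1⊕1⊕1⊕1⊕1⊕1⊕1⊕0⊕0⊕1⊕0⊕0⊕0⊕0⊕1 = 0
s16 (pos 16,17,18,19,20,21,22,23,24,25,26,27,28,29,30,31): 0⊕0⊕0⊕1⊕1⊕0⊕0⊕0⊕0⊕0⊕1⊕0⊕0⊕0⊕0⊕1 = 0
Syndrome s16…s1 = 00000 → no error.
Read data bits from positions 3,5,6,7,9,10,11,12,13,14,15,17,18,19,20,21,22,23,24,25,26,27,28,29,30,31: 10001111111001100000100001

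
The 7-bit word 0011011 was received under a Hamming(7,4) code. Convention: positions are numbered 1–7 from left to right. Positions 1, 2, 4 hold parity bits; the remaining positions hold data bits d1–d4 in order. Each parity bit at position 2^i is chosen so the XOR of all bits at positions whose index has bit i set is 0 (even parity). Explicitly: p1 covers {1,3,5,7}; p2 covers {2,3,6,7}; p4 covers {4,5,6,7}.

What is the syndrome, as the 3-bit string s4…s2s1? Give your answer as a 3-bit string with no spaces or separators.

110

s1 (pos 1,3,5,7): 0⊕1⊕0⊕1 = 0
s2 (pos 2,3,6,7): 0⊕1⊕1⊕1 = 1
s4 (pos 4,5,6,7): 1⊕0⊕1⊕1 = 1
Syndrome s4…s1 = 110 → error at position 6.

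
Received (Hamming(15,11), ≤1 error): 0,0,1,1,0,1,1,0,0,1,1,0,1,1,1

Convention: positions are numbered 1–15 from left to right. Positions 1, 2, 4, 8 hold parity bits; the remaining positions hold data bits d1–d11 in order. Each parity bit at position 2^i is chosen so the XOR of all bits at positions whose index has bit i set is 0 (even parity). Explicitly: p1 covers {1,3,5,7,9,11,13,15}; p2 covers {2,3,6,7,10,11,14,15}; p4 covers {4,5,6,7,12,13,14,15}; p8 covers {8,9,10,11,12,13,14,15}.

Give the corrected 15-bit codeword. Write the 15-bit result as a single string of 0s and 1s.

s1 (pos 1,3,5,7,9,11,13,15): 0⊕1⊕0⊕1⊕0⊕1⊕1⊕1 = 1
s2 (pos 2,3,6,7,10,11,14,15): 0⊕1⊕1⊕1⊕1⊕1⊕1⊕1 = 1
s4 (pos 4,5,6,7,12,13,14,15): 1⊕0⊕1⊕1⊕0⊕1⊕1⊕1 = 0
s8 (pos 8,9,10,11,12,13,14,15): 0⊕0⊕1⊕1⊕0⊕1⊕1⊕1 = 1
Syndrome s8…s1 = 1011 → error at position 11.
Flip position 11: 001101100110111 → 001101100100111

001101100100111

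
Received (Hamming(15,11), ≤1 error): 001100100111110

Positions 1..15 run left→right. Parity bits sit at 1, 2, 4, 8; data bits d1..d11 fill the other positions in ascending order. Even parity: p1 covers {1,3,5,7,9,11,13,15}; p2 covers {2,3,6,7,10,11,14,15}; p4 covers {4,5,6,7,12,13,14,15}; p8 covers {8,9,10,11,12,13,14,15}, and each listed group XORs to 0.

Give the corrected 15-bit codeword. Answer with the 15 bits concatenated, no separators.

001100100111100

s1 (pos 1,3,5,7,9,11,13,15): 0⊕1⊕0⊕1⊕0⊕1⊕1⊕0 = 0
s2 (pos 2,3,6,7,10,11,14,15): 0⊕1⊕0⊕1⊕1⊕1⊕1⊕0 = 1
s4 (pos 4,5,6,7,12,13,14,15): 1⊕0⊕0⊕1⊕1⊕1⊕1⊕0 = 1
s8 (pos 8,9,10,11,12,13,14,15): 0⊕0⊕1⊕1⊕1⊕1⊕1⊕0 = 1
Syndrome s8…s1 = 1110 → error at position 14.
Flip position 14: 001100100111110 → 001100100111100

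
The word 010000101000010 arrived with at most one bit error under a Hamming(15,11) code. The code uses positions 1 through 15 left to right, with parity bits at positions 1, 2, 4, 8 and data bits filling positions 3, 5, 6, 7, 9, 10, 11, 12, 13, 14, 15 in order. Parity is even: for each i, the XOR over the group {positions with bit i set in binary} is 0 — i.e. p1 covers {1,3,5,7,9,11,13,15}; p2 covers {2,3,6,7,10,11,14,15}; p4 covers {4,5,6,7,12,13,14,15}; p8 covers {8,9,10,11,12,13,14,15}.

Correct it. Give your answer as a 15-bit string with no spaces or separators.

000000101000010

s1 (pos 1,3,5,7,9,11,13,15): 0⊕0⊕0⊕1⊕1⊕0⊕0⊕0 = 0
s2 (pos 2,3,6,7,10,11,14,15): 1⊕0⊕0⊕1⊕0⊕0⊕1⊕0 = 1
s4 (pos 4,5,6,7,12,13,14,15): 0⊕0⊕0⊕1⊕0⊕0⊕1⊕0 = 0
s8 (pos 8,9,10,11,12,13,14,15): 0⊕1⊕0⊕0⊕0⊕0⊕1⊕0 = 0
Syndrome s8…s1 = 0010 → error at position 2.
Flip position 2: 010000101000010 → 000000101000010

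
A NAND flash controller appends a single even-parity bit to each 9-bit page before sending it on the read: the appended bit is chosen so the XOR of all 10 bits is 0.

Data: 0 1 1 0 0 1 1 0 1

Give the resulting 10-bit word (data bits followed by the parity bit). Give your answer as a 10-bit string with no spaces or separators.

0110011011

XOR of the 9 data bits: 0⊕1⊕1⊕0⊕0⊕1⊕1⊕0⊕1 = 1
Parity bit = 1 (so all 10 bits XOR to 0).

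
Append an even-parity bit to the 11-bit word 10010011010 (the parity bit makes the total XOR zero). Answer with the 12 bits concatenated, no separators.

100100110101

XOR of the 11 data bits: 1⊕0⊕0⊕1⊕0⊕0⊕1⊕1⊕0⊕1⊕0 = 1
Parity bit = 1 (so all 12 bits XOR to 0).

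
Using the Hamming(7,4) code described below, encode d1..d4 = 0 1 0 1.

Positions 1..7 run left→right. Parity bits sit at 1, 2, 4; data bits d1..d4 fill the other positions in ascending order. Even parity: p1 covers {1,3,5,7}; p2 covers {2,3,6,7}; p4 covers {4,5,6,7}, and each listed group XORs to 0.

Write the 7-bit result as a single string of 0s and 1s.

0100101

Place data at non-parity positions: p1 p2 0 p4 1 0 1
p1 (pos 1,3,5,7): XOR of data positions = 0⊕1⊕1 = 0
p2 (pos 2,3,6,7): XOR of data positions = 0⊕0⊕1 = 1
p4 (pos 4,5,6,7): XOR of data positions = 1⊕0⊕1 = 0
Codeword: 0100101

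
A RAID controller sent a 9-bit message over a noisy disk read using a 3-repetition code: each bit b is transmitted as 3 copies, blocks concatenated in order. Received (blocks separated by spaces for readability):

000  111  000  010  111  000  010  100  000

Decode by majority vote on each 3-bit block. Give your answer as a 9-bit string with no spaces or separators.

010010000

Block 1 (000): 0 ones → 0
Block 2 (111): 3 ones → 1
Block 3 (000): 0 ones → 0
Block 4 (010): 1 one → 0
Block 5 (111): 3 ones → 1
Block 6 (000): 0 ones → 0
Block 7 (010): 1 one → 0
Block 8 (100): 1 one → 0
Block 9 (000): 0 ones → 0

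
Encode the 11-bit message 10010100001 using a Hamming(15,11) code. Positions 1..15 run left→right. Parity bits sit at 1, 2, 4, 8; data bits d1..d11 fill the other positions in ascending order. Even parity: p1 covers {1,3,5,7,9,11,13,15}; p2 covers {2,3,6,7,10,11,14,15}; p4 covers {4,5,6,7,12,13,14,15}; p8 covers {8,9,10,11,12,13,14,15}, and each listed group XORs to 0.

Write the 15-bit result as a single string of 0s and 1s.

101000100100001

Place data at non-parity positions: p1 p2 1 p4 0 0 1 p8 0 1 0 0 0 0 1
p1 (pos 1,3,5,7,9,11,13,15): XOR of data positions = 1⊕0⊕1⊕0⊕0⊕0⊕1 = 1
p2 (pos 2,3,6,7,10,11,14,15): XOR of data positions = 1⊕0⊕1⊕1⊕0⊕0⊕1 = 0
p4 (pos 4,5,6,7,12,13,14,15): XOR of data positions = 0⊕0⊕1⊕0⊕0⊕0⊕1 = 0
p8 (pos 8,9,10,11,12,13,14,15): XOR of data positions = 0⊕1⊕0⊕0⊕0⊕0⊕1 = 0
Codeword: 101000100100001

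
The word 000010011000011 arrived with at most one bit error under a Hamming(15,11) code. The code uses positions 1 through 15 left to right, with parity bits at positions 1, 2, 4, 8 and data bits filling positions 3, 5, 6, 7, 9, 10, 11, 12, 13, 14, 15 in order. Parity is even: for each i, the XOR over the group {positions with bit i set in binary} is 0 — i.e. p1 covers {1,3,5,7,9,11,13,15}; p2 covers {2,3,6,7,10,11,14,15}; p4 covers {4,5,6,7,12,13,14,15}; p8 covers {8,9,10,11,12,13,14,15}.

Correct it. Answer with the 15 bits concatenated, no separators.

s1 (pos 1,3,5,7,9,11,13,15): 0⊕0⊕1⊕0⊕1⊕0⊕0⊕1 = 1
s2 (pos 2,3,6,7,10,11,14,15): 0⊕0⊕0⊕0⊕0⊕0⊕1⊕1 = 0
s4 (pos 4,5,6,7,12,13,14,15): 0⊕1⊕0⊕0⊕0⊕0⊕1⊕1 = 1
s8 (pos 8,9,10,11,12,13,14,15): 1⊕1⊕0⊕0⊕0⊕0⊕1⊕1 = 0
Syndrome s8…s1 = 0101 → error at position 5.
Flip position 5: 000010011000011 → 000000011000011

000000011000011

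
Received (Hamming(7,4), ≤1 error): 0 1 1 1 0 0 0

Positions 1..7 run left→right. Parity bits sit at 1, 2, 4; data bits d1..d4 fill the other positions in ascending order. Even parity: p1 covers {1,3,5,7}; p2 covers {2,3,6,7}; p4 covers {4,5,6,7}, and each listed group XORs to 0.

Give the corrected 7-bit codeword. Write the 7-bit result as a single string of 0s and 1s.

0111100

s1 (pos 1,3,5,7): 0⊕1⊕0⊕0 = 1
s2 (pos 2,3,6,7): 1⊕1⊕0⊕0 = 0
s4 (pos 4,5,6,7): 1⊕0⊕0⊕0 = 1
Syndrome s4…s1 = 101 → error at position 5.
Flip position 5: 0111000 → 0111100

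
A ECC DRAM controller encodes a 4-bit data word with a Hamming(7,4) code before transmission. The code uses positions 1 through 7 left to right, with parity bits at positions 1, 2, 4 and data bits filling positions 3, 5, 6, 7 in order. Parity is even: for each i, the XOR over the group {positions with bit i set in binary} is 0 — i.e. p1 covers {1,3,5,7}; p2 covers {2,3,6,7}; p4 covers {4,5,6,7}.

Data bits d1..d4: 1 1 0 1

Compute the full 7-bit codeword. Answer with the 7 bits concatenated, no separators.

Place data at non-parity positions: p1 p2 1 p4 1 0 1
p1 (pos 1,3,5,7): XOR of data positions = 1⊕1⊕1 = 1
p2 (pos 2,3,6,7): XOR of data positions = 1⊕0⊕1 = 0
p4 (pos 4,5,6,7): XOR of data positions = 1⊕0⊕1 = 0
Codeword: 1010101

1010101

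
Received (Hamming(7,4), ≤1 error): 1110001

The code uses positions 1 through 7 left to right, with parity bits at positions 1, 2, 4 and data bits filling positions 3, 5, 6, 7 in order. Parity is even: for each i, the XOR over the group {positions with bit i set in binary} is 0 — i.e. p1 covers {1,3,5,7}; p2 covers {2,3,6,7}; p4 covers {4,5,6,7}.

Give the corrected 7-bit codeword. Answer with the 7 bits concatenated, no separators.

s1 (pos 1,3,5,7): 1⊕1⊕0⊕1 = 1
s2 (pos 2,3,6,7): 1⊕1⊕0⊕1 = 1
s4 (pos 4,5,6,7): 0⊕0⊕0⊕1 = 1
Syndrome s4…s1 = 111 → error at position 7.
Flip position 7: 1110001 → 1110000

1110000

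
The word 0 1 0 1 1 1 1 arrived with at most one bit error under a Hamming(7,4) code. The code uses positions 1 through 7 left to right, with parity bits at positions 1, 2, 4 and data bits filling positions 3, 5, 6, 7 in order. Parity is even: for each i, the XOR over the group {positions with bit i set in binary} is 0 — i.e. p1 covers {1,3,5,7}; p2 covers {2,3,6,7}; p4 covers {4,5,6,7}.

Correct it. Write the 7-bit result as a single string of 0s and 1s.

0001111

s1 (pos 1,3,5,7): 0⊕0⊕1⊕1 = 0
s2 (pos 2,3,6,7): 1⊕0⊕1⊕1 = 1
s4 (pos 4,5,6,7): 1⊕1⊕1⊕1 = 0
Syndrome s4…s1 = 010 → error at position 2.
Flip position 2: 0101111 → 0001111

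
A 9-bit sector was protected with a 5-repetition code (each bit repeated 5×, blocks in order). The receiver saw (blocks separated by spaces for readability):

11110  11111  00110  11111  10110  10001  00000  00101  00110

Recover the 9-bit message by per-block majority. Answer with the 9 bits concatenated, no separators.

Block 1 (11110): 4 ones → 1
Block 2 (11111): 5 ones → 1
Block 3 (00110): 2 ones → 0
Block 4 (11111): 5 ones → 1
Block 5 (10110): 3 ones → 1
Block 6 (10001): 2 ones → 0
Block 7 (00000): 0 ones → 0
Block 8 (00101): 2 ones → 0
Block 9 (00110): 2 ones → 0

110110000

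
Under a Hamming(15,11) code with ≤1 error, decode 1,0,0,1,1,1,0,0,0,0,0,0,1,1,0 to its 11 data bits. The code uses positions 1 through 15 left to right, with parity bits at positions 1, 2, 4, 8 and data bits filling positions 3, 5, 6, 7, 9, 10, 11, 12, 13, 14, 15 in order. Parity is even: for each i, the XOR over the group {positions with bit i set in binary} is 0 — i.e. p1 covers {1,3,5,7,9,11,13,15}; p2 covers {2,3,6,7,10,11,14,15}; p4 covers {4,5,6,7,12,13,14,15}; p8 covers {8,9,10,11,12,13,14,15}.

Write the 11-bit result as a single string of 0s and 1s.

00100000110

s1 (pos 1,3,5,7,9,11,13,15): 1⊕0⊕1⊕0⊕0⊕0⊕1⊕0 = 1
s2 (pos 2,3,6,7,10,11,14,15): 0⊕0⊕1⊕0⊕0⊕0⊕1⊕0 = 0
s4 (pos 4,5,6,7,12,13,14,15): 1⊕1⊕1⊕0⊕0⊕1⊕1⊕0 = 1
s8 (pos 8,9,10,11,12,13,14,15): 0⊕0⊕0⊕0⊕0⊕1⊕1⊕0 = 0
Syndrome s8…s1 = 0101 → error at position 5.
Flip position 5: 100111000000110 → 100101000000110
Read data bits from positions 3,5,6,7,9,10,11,12,13,14,15: 00100000110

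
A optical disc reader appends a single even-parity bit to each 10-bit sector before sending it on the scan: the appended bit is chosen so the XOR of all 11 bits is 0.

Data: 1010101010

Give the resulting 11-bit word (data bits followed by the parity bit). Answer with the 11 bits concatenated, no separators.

10101010101

XOR of the 10 data bits: 1⊕0⊕1⊕0⊕1⊕0⊕1⊕0⊕1⊕0 = 1
Parity bit = 1 (so all 11 bits XOR to 0).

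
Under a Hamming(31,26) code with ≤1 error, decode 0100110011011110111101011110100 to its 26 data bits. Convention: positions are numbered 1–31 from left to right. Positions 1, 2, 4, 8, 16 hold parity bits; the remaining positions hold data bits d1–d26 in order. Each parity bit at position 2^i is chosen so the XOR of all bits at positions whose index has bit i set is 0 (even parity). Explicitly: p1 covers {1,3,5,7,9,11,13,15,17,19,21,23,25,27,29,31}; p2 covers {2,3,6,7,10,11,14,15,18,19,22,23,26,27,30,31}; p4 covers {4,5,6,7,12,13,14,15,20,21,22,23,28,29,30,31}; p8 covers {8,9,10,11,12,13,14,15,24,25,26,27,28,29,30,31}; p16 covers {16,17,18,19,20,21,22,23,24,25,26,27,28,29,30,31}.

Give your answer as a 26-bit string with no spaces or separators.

s1 (pos 1,3,5,7,9,11,13,15,17,19,21,23,25,27,29,31): 0⊕0⊕1⊕0⊕1⊕0⊕1⊕1⊕1⊕1⊕0⊕0⊕1⊕1⊕1⊕0 = 1
s2 (pos 2,3,6,7,10,11,14,15,18,19,22,23,26,27,30,31): 1⊕0⊕1⊕0⊕1⊕0⊕1⊕1⊕1⊕1⊕1⊕0⊕1⊕1⊕0⊕0 = 0
s4 (pos 4,5,6,7,12,13,14,15,20,21,22,23,28,29,30,31): 0⊕1⊕1⊕0⊕1⊕1⊕1⊕1⊕1⊕0⊕1⊕0⊕0⊕1⊕0⊕0 = 1
s8 (pos 8,9,10,11,12,13,14,15,24,25,26,27,28,29,30,31): 0⊕1⊕1⊕0⊕1⊕1⊕1⊕1⊕1⊕1⊕1⊕1⊕0⊕1⊕0⊕0 = 1
s16 (pos 16,17,18,19,20,21,22,23,24,25,26,27,28,29,30,31): 0⊕1⊕1⊕1⊕1⊕0⊕1⊕0⊕1⊕1⊕1⊕1⊕0⊕1⊕0⊕0 = 0
Syndrome s16…s1 = 01101 → error at position 13.
Flip position 13: 0100110011011110111101011110100 → 0100110011010110111101011110100
Read data bits from positions 3,5,6,7,9,10,11,12,13,14,15,17,18,19,20,21,22,23,24,25,26,27,28,29,30,31: 01101101011111101011110100

01101101011111101011110100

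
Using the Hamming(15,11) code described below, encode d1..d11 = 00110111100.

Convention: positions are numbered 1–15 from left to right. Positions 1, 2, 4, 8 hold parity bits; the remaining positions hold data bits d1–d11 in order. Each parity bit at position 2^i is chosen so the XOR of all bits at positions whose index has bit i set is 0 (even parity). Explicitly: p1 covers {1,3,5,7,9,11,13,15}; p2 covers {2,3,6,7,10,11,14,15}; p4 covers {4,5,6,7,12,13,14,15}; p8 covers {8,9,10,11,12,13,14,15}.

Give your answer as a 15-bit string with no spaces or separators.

Place data at non-parity positions: p1 p2 0 p4 0 1 1 p8 0 1 1 1 1 0 0
p1 (pos 1,3,5,7,9,11,13,15): XOR of data positions = 0⊕0⊕1⊕0⊕1⊕1⊕0 = 1
p2 (pos 2,3,6,7,10,11,14,15): XOR of data positions = 0⊕1⊕1⊕1⊕1⊕0⊕0 = 0
p4 (pos 4,5,6,7,12,13,14,15): XOR of data positions = 0⊕1⊕1⊕1⊕1⊕0⊕0 = 0
p8 (pos 8,9,10,11,12,13,14,15): XOR of data positions = 0⊕1⊕1⊕1⊕1⊕0⊕0 = 0
Codeword: 100001100111100

100001100111100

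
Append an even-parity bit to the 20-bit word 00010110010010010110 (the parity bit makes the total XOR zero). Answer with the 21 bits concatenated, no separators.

000101100100100101100

XOR of the 20 data bits: 0⊕0⊕0⊕1⊕0⊕1⊕1⊕0⊕0⊕1⊕0⊕0⊕1⊕0⊕0⊕1⊕0⊕1⊕1⊕0 = 0
Parity bit = 0 (so all 21 bits XOR to 0).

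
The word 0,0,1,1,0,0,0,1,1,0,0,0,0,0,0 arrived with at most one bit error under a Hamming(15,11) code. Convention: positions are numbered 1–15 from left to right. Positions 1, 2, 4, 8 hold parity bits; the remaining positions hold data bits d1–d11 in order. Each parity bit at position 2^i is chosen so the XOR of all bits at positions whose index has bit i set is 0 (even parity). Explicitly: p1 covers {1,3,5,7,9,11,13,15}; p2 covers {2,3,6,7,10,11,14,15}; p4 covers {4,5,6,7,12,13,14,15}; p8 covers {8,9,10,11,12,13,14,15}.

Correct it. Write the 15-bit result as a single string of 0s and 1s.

001101011000000

s1 (pos 1,3,5,7,9,11,13,15): 0⊕1⊕0⊕0⊕1⊕0⊕0⊕0 = 0
s2 (pos 2,3,6,7,10,11,14,15): 0⊕1⊕0⊕0⊕0⊕0⊕0⊕0 = 1
s4 (pos 4,5,6,7,12,13,14,15): 1⊕0⊕0⊕0⊕0⊕0⊕0⊕0 = 1
s8 (pos 8,9,10,11,12,13,14,15): 1⊕1⊕0⊕0⊕0⊕0⊕0⊕0 = 0
Syndrome s8…s1 = 0110 → error at position 6.
Flip position 6: 001100011000000 → 001101011000000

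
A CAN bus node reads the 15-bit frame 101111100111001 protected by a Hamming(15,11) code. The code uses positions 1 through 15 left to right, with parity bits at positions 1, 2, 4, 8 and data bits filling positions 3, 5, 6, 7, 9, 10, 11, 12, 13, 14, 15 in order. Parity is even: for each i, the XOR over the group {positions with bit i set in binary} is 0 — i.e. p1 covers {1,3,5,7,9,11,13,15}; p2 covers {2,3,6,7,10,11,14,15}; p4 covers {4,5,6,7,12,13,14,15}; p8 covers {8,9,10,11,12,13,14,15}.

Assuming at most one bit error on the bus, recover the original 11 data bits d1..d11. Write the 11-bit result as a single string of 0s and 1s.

11110111001

s1 (pos 1,3,5,7,9,11,13,15): 1⊕1⊕1⊕1⊕0⊕1⊕0⊕1 = 0
s2 (pos 2,3,6,7,10,11,14,15): 0⊕1⊕1⊕1⊕1⊕1⊕0⊕1 = 0
s4 (pos 4,5,6,7,12,13,14,15): 1⊕1⊕1⊕1⊕1⊕0⊕0⊕1 = 0
s8 (pos 8,9,10,11,12,13,14,15): 0⊕0⊕1⊕1⊕1⊕0⊕0⊕1 = 0
Syndrome s8…s1 = 0000 → no error.
Read data bits from positions 3,5,6,7,9,10,11,12,13,14,15: 11110111001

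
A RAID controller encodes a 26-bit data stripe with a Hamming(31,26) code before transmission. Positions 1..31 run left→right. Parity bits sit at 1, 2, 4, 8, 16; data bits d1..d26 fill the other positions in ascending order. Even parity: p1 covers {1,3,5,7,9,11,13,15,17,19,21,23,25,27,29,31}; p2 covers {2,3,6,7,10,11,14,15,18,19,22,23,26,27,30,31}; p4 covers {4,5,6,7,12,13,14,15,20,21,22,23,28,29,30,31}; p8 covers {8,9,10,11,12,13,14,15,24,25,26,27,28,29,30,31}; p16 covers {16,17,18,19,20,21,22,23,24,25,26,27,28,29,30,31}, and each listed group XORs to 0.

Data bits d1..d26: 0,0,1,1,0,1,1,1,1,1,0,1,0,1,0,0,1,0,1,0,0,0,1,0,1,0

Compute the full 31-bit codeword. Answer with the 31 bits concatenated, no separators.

Place data at non-parity positions: p1 p2 0 p4 0 1 1 p8 0 1 1 1 1 1 0 p16 1 0 1 0 0 1 0 1 0 0 0 1 0 1 0
p1 (pos 1,3,5,7,9,11,13,15,17,19,21,23,25,27,29,31): XOR of data positions = 0⊕0⊕1⊕0⊕1⊕1⊕0⊕1⊕1⊕0⊕0⊕0⊕0⊕0⊕0 = 1
p2 (pos 2,3,6,7,10,11,14,15,18,19,22,23,26,27,30,31): XOR of data positions = 0⊕1⊕1⊕1⊕1⊕1⊕0⊕0⊕1⊕1⊕0⊕0⊕0⊕1⊕0 = 0
p4 (pos 4,5,6,7,12,13,14,15,20,21,22,23,28,29,30,31): XOR of data positions = 0⊕1⊕1⊕1⊕1⊕1⊕0⊕0⊕0⊕1⊕0⊕1⊕0⊕1⊕0 = 0
p8 (pos 8,9,10,11,12,13,14,15,24,25,26,27,28,29,30,31): XOR of data positions = 0⊕1⊕1⊕1⊕1⊕1⊕0⊕1⊕0⊕0⊕0⊕1⊕0⊕1⊕0 = 0
p16 (pos 16,17,18,19,20,21,22,23,24,25,26,27,28,29,30,31): XOR of data positions = 1⊕0⊕1⊕0⊕0⊕1⊕0⊕1⊕0⊕0⊕0⊕1⊕0⊕1⊕0 = 0
Codeword: 1000011001111100101001010001010

1000011001111100101001010001010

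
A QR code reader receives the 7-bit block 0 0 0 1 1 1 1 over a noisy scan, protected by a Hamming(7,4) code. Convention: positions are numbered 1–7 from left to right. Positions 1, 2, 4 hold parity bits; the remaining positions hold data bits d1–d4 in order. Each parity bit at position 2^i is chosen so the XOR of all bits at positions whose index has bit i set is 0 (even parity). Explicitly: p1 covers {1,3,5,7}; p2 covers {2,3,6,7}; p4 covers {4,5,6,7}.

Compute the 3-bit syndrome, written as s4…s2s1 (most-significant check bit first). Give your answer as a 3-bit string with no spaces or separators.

000

s1 (pos 1,3,5,7): 0⊕0⊕1⊕1 = 0
s2 (pos 2,3,6,7): 0⊕0⊕1⊕1 = 0
s4 (pos 4,5,6,7): 1⊕1⊕1⊕1 = 0
Syndrome s4…s1 = 000 → no error.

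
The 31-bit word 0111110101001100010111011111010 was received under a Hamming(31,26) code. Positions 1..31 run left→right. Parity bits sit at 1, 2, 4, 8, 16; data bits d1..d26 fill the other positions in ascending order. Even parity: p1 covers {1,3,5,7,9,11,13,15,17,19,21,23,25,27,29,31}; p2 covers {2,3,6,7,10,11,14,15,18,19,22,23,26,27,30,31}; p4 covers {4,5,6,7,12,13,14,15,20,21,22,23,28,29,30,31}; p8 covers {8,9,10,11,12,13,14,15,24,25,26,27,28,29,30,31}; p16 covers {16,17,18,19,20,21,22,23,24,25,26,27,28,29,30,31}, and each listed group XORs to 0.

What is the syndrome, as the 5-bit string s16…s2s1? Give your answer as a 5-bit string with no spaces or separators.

00000

s1 (pos 1,3,5,7,9,11,13,15,17,19,21,23,25,27,29,31): 0⊕1⊕1⊕0⊕0⊕0⊕1⊕0⊕0⊕0⊕1⊕0⊕1⊕1⊕0⊕0 = 0
s2 (pos 2,3,6,7,10,11,14,15,18,19,22,23,26,27,30,31): 1⊕1⊕1⊕0⊕1⊕0⊕1⊕0⊕1⊕0⊕1⊕0⊕1⊕1⊕1⊕0 = 0
s4 (pos 4,5,6,7,12,13,14,15,20,21,22,23,28,29,30,31): 1⊕1⊕1⊕0⊕0⊕1⊕1⊕0⊕1⊕1⊕1⊕0⊕1⊕0⊕1⊕0 = 0
s8 (pos 8,9,10,11,12,13,14,15,24,25,26,27,28,29,30,31): 1⊕0⊕1⊕0⊕0⊕1⊕1⊕0⊕1⊕1⊕1⊕1⊕1⊕0⊕1⊕0 = 0
s16 (pos 16,17,18,19,20,21,22,23,24,25,26,27,28,29,30,31): 0⊕0⊕1⊕0⊕1⊕1⊕1⊕0⊕1⊕1⊕1⊕1⊕1⊕0⊕1⊕0 = 0
Syndrome s16…s1 = 00000 → no error.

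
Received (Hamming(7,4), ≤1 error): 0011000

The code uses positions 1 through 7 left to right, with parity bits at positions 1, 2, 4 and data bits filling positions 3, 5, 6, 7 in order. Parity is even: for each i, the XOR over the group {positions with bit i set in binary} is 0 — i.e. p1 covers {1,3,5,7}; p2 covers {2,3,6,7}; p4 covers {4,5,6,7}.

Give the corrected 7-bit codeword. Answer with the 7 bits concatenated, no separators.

s1 (pos 1,3,5,7): 0⊕1⊕0⊕0 = 1
s2 (pos 2,3,6,7): 0⊕1⊕0⊕0 = 1
s4 (pos 4,5,6,7): 1⊕0⊕0⊕0 = 1
Syndrome s4…s1 = 111 → error at position 7.
Flip position 7: 0011000 → 0011001

0011001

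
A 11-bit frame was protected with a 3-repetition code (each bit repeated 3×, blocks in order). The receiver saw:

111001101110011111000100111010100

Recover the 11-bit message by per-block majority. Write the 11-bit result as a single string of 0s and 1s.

Block 1 (111): 3 ones → 1
Block 2 (001): 1 one → 0
Block 3 (101): 2 ones → 1
Block 4 (110): 2 ones → 1
Block 5 (011): 2 ones → 1
Block 6 (111): 3 ones → 1
Block 7 (000): 0 ones → 0
Block 8 (100): 1 one → 0
Block 9 (111): 3 ones → 1
Block 10 (010): 1 one → 0
Block 11 (100): 1 one → 0

10111100100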